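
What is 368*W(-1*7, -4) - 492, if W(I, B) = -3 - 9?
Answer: -4908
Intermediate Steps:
W(I, B) = -12
368*W(-1*7, -4) - 492 = 368*(-12) - 492 = -4416 - 492 = -4908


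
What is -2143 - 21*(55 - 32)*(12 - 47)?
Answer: 14762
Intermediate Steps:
-2143 - 21*(55 - 32)*(12 - 47) = -2143 - 483*(-35) = -2143 - 21*(-805) = -2143 + 16905 = 14762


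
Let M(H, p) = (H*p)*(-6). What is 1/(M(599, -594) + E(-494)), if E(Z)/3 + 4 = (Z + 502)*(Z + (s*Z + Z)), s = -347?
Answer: 1/6225144 ≈ 1.6064e-7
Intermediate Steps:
E(Z) = -12 - 1035*Z*(502 + Z) (E(Z) = -12 + 3*((Z + 502)*(Z + (-347*Z + Z))) = -12 + 3*((502 + Z)*(Z - 346*Z)) = -12 + 3*((502 + Z)*(-345*Z)) = -12 + 3*(-345*Z*(502 + Z)) = -12 - 1035*Z*(502 + Z))
M(H, p) = -6*H*p
1/(M(599, -594) + E(-494)) = 1/(-6*599*(-594) + (-12 - 519570*(-494) - 1035*(-494)²)) = 1/(2134836 + (-12 + 256667580 - 1035*244036)) = 1/(2134836 + (-12 + 256667580 - 252577260)) = 1/(2134836 + 4090308) = 1/6225144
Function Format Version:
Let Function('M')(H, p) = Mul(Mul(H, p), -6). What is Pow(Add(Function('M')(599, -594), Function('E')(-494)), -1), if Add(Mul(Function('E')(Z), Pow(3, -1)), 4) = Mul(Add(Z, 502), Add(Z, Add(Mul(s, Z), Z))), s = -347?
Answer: Rational(1, 6225144) ≈ 1.6064e-7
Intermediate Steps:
Function('E')(Z) = Add(-12, Mul(-1035, Z, Add(502, Z))) (Function('E')(Z) = Add(-12, Mul(3, Mul(Add(Z, 502), Add(Z, Add(Mul(-347, Z), Z))))) = Add(-12, Mul(3, Mul(Add(502, Z), Add(Z, Mul(-346, Z))))) = Add(-12, Mul(3, Mul(Add(502, Z), Mul(-345, Z)))) = Add(-12, Mul(3, Mul(-345, Z, Add(502, Z)))) = Add(-12, Mul(-1035, Z, Add(502, Z))))
Function('M')(H, p) = Mul(-6, H, p)
Pow(Add(Function('M')(599, -594), Function('E')(-494)), -1) = Pow(Add(Mul(-6, 599, -594), Add(-12, Mul(-519570, -494), Mul(-1035, Pow(-494, 2)))), -1) = Pow(Add(2134836, Add(-12, 256667580, Mul(-1035, 244036))), -1) = Pow(Add(2134836, Add(-12, 256667580, -252577260)), -1) = Pow(Add(2134836, 4090308), -1) = Pow(6225144, -1) = Rational(1, 6225144)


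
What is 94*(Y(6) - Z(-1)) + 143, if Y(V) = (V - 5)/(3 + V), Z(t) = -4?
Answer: 4765/9 ≈ 529.44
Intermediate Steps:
Y(V) = (-5 + V)/(3 + V)
94*(Y(6) - Z(-1)) + 143 = 94*((-5 + 6)/(3 + 6) - 1*(-4)) + 143 = 94*(1/9 + 4) + 143 = 94*((⅑)*1 + 4) + 143 = 94*(⅑ + 4) + 143 = 94*(37/9) + 143 = 3478/9 + 143 = 4765/9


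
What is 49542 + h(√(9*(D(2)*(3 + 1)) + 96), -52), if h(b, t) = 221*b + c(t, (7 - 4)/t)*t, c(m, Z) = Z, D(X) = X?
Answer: 49545 + 442*√42 ≈ 52410.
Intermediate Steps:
h(b, t) = 3 + 221*b (h(b, t) = 221*b + ((7 - 4)/t)*t = 221*b + (3/t)*t = 221*b + 3 = 3 + 221*b)
49542 + h(√(9*(D(2)*(3 + 1)) + 96), -52) = 49542 + (3 + 221*√(9*(2*(3 + 1)) + 96)) = 49542 + (3 + 221*√(9*(2*4) + 96)) = 49542 + (3 + 221*√(9*8 + 96)) = 49542 + (3 + 221*√(72 + 96)) = 49542 + (3 + 221*√168) = 49542 + (3 + 221*(2*√42)) = 49542 + (3 + 442*√42) = 49545 + 442*√42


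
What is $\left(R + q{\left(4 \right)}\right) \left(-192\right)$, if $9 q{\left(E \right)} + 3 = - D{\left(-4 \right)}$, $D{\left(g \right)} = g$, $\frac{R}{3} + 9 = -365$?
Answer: $\frac{646208}{3} \approx 2.154 \cdot 10^{5}$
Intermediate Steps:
$R = -1122$ ($R = -27 + 3 \left(-365\right) = -27 - 1095 = -1122$)
$q{\left(E \right)} = \frac{1}{9}$ ($q{\left(E \right)} = - \frac{1}{3} + \frac{\left(-1\right) \left(-4\right)}{9} = - \frac{1}{3} + \frac{1}{9} \cdot 4 = - \frac{1}{3} + \frac{4}{9} = \frac{1}{9}$)
$\left(R + q{\left(4 \right)}\right) \left(-192\right) = \left(-1122 + \frac{1}{9}\right) \left(-192\right) = \left(- \frac{10097}{9}\right) \left(-192\right) = \frac{646208}{3}$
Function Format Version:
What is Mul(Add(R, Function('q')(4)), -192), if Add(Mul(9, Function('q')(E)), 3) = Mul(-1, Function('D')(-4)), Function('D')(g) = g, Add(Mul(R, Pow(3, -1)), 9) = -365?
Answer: Rational(646208, 3) ≈ 2.1540e+5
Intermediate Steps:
R = -1122 (R = Add(-27, Mul(3, -365)) = Add(-27, -1095) = -1122)
Function('q')(E) = Rational(1, 9) (Function('q')(E) = Add(Rational(-1, 3), Mul(Rational(1, 9), Mul(-1, -4))) = Add(Rational(-1, 3), Mul(Rational(1, 9), 4)) = Add(Rational(-1, 3), Rational(4, 9)) = Rational(1, 9))
Mul(Add(R, Function('q')(4)), -192) = Mul(Add(-1122, Rational(1, 9)), -192) = Mul(Rational(-10097, 9), -192) = Rational(646208, 3)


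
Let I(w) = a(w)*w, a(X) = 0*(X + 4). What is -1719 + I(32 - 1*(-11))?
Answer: -1719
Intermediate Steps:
a(X) = 0 (a(X) = 0*(4 + X) = 0)
I(w) = 0 (I(w) = 0*w = 0)
-1719 + I(32 - 1*(-11)) = -1719 + 0 = -1719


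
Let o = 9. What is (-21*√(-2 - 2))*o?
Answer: -378*I ≈ -378.0*I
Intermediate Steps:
(-21*√(-2 - 2))*o = -21*√(-2 - 2)*9 = -42*I*9 = -378*I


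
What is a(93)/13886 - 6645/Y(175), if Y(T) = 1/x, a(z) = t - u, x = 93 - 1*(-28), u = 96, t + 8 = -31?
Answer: -11164969005/13886 ≈ -8.0405e+5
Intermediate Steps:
t = -39 (t = -8 - 31 = -39)
x = 121 (x = 93 + 28 = 121)
a(z) = -135 (a(z) = -39 - 1*96 = -39 - 96 = -135)
Y(T) = 1/121
a(93)/13886 - 6645/Y(175) = -135/13886 - 6645/1/121 = -135*1/13886 - 6645*121 = -135/13886 - 804045 = -11164969005/13886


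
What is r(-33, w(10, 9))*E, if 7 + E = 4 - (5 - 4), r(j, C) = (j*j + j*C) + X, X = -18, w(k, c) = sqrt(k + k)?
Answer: -4284 + 264*sqrt(5) ≈ -3693.7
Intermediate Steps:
w(k, c) = sqrt(2)*sqrt(k) (w(k, c) = sqrt(2*k) = sqrt(2)*sqrt(k))
r(j, C) = -18 + j**2 + C*j (r(j, C) = (j*j + j*C) - 18 = (j**2 + C*j) - 18 = -18 + j**2 + C*j)
E = -4 (E = -7 + (4 - (5 - 4)) = -7 + (4 - 1*1) = -7 + (4 - 1) = -7 + 3 = -4)
r(-33, w(10, 9))*E = (-18 + (-33)**2 + (sqrt(2)*sqrt(10))*(-33))*(-4) = (-18 + 1089 + (2*sqrt(5))*(-33))*(-4) = (-18 + 1089 - 66*sqrt(5))*(-4) = (1071 - 66*sqrt(5))*(-4) = -4284 + 264*sqrt(5)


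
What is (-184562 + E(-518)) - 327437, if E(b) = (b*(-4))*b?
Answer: -1585295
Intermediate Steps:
E(b) = -4*b**2 (E(b) = (-4*b)*b = -4*b**2)
(-184562 + E(-518)) - 327437 = (-184562 - 4*(-518)**2) - 327437 = (-184562 - 4*268324) - 327437 = (-184562 - 1073296) - 327437 = -1257858 - 327437 = -1585295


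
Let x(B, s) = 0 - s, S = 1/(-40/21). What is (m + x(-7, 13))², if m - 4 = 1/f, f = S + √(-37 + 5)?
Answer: (-4094759*I + 659520*√2)/(-50759*I + 6720*√2) ≈ 81.262 + 3.1605*I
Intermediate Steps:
S = -21/40 (S = 1/(-40/21) = -21/40 ≈ -0.52500)
x(B, s) = -s
f = -21/40 + 4*I*√2 (f = -21/40 + √(-37 + 5) = -21/40 + √(-32) = -21/40 + 4*I*√2 ≈ -0.525 + 5.6569*I)
m = 4 + 1/(-21/40 + 4*I*√2) ≈ 3.9837 - 0.17527*I
(m + x(-7, 13))² = ((205724/51641 - 6400*I*√2/51641) - 1*13)² = ((205724/51641 - 6400*I*√2/51641) - 13)² = (-465609/51641 - 6400*I*√2/51641)²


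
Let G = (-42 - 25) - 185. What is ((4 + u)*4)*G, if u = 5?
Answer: -9072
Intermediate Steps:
G = -252 (G = -67 - 185 = -252)
((4 + u)*4)*G = ((4 + 5)*4)*(-252) = (9*4)*(-252) = 36*(-252) = -9072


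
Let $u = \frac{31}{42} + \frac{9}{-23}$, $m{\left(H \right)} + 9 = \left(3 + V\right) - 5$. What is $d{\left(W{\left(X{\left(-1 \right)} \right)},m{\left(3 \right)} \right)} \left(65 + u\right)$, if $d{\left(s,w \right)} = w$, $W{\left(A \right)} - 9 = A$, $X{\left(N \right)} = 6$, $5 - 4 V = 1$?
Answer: $- \frac{315625}{483} \approx -653.47$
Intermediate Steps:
$V = 1$ ($V = \frac{5}{4} - \frac{1}{4} = 1$)
$W{\left(A \right)} = 9 + A$
$m{\left(H \right)} = -10$ ($m{\left(H \right)} = -9 + \left(\left(3 + 1\right) - 5\right) = -9 + \left(4 - 5\right) = -9 - 1 = -10$)
$u = \frac{335}{966}$ ($u = 31 \cdot \frac{1}{42} + 9 \left(- \frac{1}{23}\right) = \frac{31}{42} - \frac{9}{23} = \frac{335}{966} \approx 0.34679$)
$d{\left(W{\left(X{\left(-1 \right)} \right)},m{\left(3 \right)} \right)} \left(65 + u\right) = - 10 \left(65 + \frac{335}{966}\right) = \left(-10\right) \frac{63125}{966} = - \frac{315625}{483}$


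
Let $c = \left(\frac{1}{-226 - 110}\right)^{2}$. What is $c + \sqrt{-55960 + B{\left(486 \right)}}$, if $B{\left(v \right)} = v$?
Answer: $\frac{1}{112896} + i \sqrt{55474} \approx 8.8577 \cdot 10^{-6} + 235.53 i$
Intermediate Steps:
$c = \frac{1}{112896}$ ($c = \left(\frac{1}{-226 - 110}\right)^{2} = \left(\frac{1}{-336}\right)^{2} = \left(- \frac{1}{336}\right)^{2} = \frac{1}{112896} \approx 8.8577 \cdot 10^{-6}$)
$c + \sqrt{-55960 + B{\left(486 \right)}} = \frac{1}{112896} + \sqrt{-55960 + 486} = \frac{1}{112896} + \sqrt{-55474} = \frac{1}{112896} + i \sqrt{55474}$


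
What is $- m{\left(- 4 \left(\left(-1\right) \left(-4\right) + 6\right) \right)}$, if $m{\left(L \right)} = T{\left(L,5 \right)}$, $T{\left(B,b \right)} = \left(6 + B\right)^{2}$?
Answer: $-1156$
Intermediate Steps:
$m{\left(L \right)} = \left(6 + L\right)^{2}$
$- m{\left(- 4 \left(\left(-1\right) \left(-4\right) + 6\right) \right)} = - \left(6 - 4 \left(\left(-1\right) \left(-4\right) + 6\right)\right)^{2} = - \left(6 - 4 \left(4 + 6\right)\right)^{2} = - \left(6 - 40\right)^{2} = - \left(-34\right)^{2} = \left(-1\right) 1156 = -1156$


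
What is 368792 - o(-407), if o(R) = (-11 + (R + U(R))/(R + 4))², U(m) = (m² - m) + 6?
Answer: 30965212184/162409 ≈ 1.9066e+5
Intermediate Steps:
U(m) = 6 + m² - m
o(R) = (-11 + (6 + R²)/(4 + R))² (o(R) = (-11 + (R + (6 + R² - R))/(R + 4))² = (-11 + (6 + R²)/(4 + R))²)
368792 - o(-407) = 368792 - (38 - 1*(-407)² + 11*(-407))²/(4 - 407)² = 368792 - (38 - 1*165649 - 4477)²/(-403)² = 368792 - (38 - 165649 - 4477)²/162409 = 368792 - (-170088)²/162409 = 368792 - 28929927744/162409 = 30965212184/162409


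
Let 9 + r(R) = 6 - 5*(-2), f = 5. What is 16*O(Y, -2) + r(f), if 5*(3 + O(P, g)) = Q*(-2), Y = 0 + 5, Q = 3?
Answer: -301/5 ≈ -60.200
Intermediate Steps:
Y = 5
O(P, g) = -21/5 (O(P, g) = -3 + (3*(-2))/5 = -3 + (⅕)*(-6) = -3 - 6/5 = -21/5)
r(R) = 7 (r(R) = -9 + (6 - 5*(-2)) = -9 + (6 + 10) = -9 + 16 = 7)
16*O(Y, -2) + r(f) = 16*(-21/5) + 7 = -336/5 + 7 = -301/5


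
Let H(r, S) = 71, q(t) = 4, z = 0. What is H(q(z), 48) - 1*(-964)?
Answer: 1035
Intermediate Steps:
H(q(z), 48) - 1*(-964) = 71 - 1*(-964) = 71 + 964 = 1035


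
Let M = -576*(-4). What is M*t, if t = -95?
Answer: -218880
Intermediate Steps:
M = 2304
M*t = 2304*(-95) = -218880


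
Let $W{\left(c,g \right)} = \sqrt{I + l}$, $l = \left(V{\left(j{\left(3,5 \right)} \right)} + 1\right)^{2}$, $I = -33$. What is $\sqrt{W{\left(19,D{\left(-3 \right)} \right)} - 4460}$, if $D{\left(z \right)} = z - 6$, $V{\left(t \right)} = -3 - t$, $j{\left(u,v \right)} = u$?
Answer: $\sqrt{-4460 + 2 i \sqrt{2}} \approx 0.0212 + 66.783 i$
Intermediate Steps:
$l = 25$ ($l = \left(\left(-3 - 3\right) + 1\right)^{2} = \left(-6 + 1\right)^{2} = \left(-5\right)^{2} = 25$)
$D{\left(z \right)} = -6 + z$
$W{\left(c,g \right)} = 2 i \sqrt{2}$ ($W{\left(c,g \right)} = \sqrt{-33 + 25} = \sqrt{-8} = 2 i \sqrt{2}$)
$\sqrt{W{\left(19,D{\left(-3 \right)} \right)} - 4460} = \sqrt{2 i \sqrt{2} - 4460} = \sqrt{-4460 + 2 i \sqrt{2}}$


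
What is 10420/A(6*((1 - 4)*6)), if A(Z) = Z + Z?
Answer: -2605/54 ≈ -48.241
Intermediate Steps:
A(Z) = 2*Z
10420/A(6*((1 - 4)*6)) = 10420/((2*(6*((1 - 4)*6)))) = 10420/((2*(6*(-3*6)))) = 10420/((2*(6*(-18)))) = 10420/((2*(-108))) = 10420/(-216) = 10420*(-1/216) = -2605/54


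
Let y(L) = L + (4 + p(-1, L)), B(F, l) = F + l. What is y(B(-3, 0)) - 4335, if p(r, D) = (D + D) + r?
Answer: -4341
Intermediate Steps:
p(r, D) = r + 2*D (p(r, D) = 2*D + r = r + 2*D)
y(L) = 3 + 3*L (y(L) = L + (4 + (-1 + 2*L)) = L + (3 + 2*L) = 3 + 3*L)
y(B(-3, 0)) - 4335 = (3 + 3*(-3 + 0)) - 4335 = (3 + 3*(-3)) - 4335 = (3 - 9) - 4335 = -6 - 4335 = -4341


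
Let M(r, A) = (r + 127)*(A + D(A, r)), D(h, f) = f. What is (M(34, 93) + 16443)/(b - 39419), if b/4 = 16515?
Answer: 36890/26641 ≈ 1.3847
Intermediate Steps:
b = 66060 (b = 4*16515 = 66060)
M(r, A) = (127 + r)*(A + r) (M(r, A) = (r + 127)*(A + r) = (127 + r)*(A + r))
(M(34, 93) + 16443)/(b - 39419) = ((34² + 127*93 + 127*34 + 93*34) + 16443)/(66060 - 39419) = ((1156 + 11811 + 4318 + 3162) + 16443)/26641 = (20447 + 16443)*(1/26641) = 36890*(1/26641) = 36890/26641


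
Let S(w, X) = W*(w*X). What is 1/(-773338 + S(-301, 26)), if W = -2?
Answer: -1/757686 ≈ -1.3198e-6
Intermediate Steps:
S(w, X) = -2*X*w (S(w, X) = -2*w*X = -2*X*w)
1/(-773338 + S(-301, 26)) = 1/(-773338 - 2*26*(-301)) = 1/(-773338 + 15652) = 1/(-757686) = -1/757686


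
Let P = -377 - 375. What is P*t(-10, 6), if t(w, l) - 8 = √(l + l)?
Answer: -6016 - 1504*√3 ≈ -8621.0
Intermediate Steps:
t(w, l) = 8 + √2*√l (t(w, l) = 8 + √(l + l) = 8 + √(2*l) = 8 + √2*√l)
P = -752
P*t(-10, 6) = -752*(8 + √2*√6) = -752*(8 + 2*√3) = -6016 - 1504*√3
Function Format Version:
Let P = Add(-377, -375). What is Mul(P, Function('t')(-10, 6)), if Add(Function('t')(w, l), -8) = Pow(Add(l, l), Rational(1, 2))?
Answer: Add(-6016, Mul(-1504, Pow(3, Rational(1, 2)))) ≈ -8621.0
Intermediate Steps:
Function('t')(w, l) = Add(8, Mul(Pow(2, Rational(1, 2)), Pow(l, Rational(1, 2)))) (Function('t')(w, l) = Add(8, Pow(Add(l, l), Rational(1, 2))) = Add(8, Pow(Mul(2, l), Rational(1, 2))) = Add(8, Mul(Pow(2, Rational(1, 2)), Pow(l, Rational(1, 2)))))
P = -752
Mul(P, Function('t')(-10, 6)) = Mul(-752, Add(8, Mul(Pow(2, Rational(1, 2)), Pow(6, Rational(1, 2))))) = Mul(-752, Add(8, Mul(2, Pow(3, Rational(1, 2))))) = Add(-6016, Mul(-1504, Pow(3, Rational(1, 2))))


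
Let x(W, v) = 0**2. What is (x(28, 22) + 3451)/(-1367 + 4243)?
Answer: 3451/2876 ≈ 1.1999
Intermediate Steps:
x(W, v) = 0
(x(28, 22) + 3451)/(-1367 + 4243) = (0 + 3451)/(-1367 + 4243) = 3451/2876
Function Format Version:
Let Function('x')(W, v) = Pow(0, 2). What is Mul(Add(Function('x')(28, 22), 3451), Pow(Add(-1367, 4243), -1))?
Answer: Rational(3451, 2876) ≈ 1.1999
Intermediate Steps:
Function('x')(W, v) = 0
Mul(Add(Function('x')(28, 22), 3451), Pow(Add(-1367, 4243), -1)) = Mul(Add(0, 3451), Pow(Add(-1367, 4243), -1)) = Mul(3451, Pow(2876, -1)) = Mul(3451, Rational(1, 2876)) = Rational(3451, 2876)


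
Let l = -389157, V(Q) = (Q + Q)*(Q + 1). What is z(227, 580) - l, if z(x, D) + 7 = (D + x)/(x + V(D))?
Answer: 87453290619/224729 ≈ 3.8915e+5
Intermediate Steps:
V(Q) = 2*Q*(1 + Q) (V(Q) = (2*Q)*(1 + Q) = 2*Q*(1 + Q))
z(x, D) = -7 + (D + x)/(x + 2*D*(1 + D))
z(227, 580) - l = (580 - 6*227 - 14*580*(1 + 580))/(227 + 2*580*(1 + 580)) - 1*(-389157) = (580 - 1362 - 14*580*581)/(227 + 2*580*581) + 389157 = (580 - 1362 - 4717720)/(227 + 673960) + 389157 = -4718502/674187 + 389157 = (1/674187)*(-4718502) + 389157 = -1572834/224729 + 389157 = 87453290619/224729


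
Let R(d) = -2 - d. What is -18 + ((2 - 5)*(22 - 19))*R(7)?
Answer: 63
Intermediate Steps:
-18 + ((2 - 5)*(22 - 19))*R(7) = -18 + ((2 - 5)*(22 - 19))*(-2 - 1*7) = -18 + (-3*3)*(-2 - 7) = -18 - 9*(-9) = -18 + 81 = 63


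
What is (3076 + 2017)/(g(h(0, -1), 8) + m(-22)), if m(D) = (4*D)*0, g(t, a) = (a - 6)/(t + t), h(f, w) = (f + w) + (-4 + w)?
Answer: -30558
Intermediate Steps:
h(f, w) = -4 + f + 2*w
g(t, a) = (-6 + a)/(2*t) (g(t, a) = (-6 + a)/((2*t)) = (-6 + a)*(1/(2*t)) = (-6 + a)/(2*t))
m(D) = 0
(3076 + 2017)/(g(h(0, -1), 8) + m(-22)) = (3076 + 2017)/((-6 + 8)/(2*(-4 + 0 + 2*(-1))) + 0) = 5093/((½)*2/(-4 + 0 - 2) + 0) = 5093/((½)*2/(-6) + 0) = 5093/((½)*(-⅙)*2 + 0) = 5093/(-⅙ + 0) = 5093/(-⅙) = 5093*(-6) = -30558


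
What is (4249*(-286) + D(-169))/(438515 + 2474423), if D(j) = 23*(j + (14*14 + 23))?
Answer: -607032/1456469 ≈ -0.41678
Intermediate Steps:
D(j) = 5037 + 23*j (D(j) = 23*(j + (196 + 23)) = 23*(j + 219) = 23*(219 + j) = 5037 + 23*j)
(4249*(-286) + D(-169))/(438515 + 2474423) = (4249*(-286) + (5037 + 23*(-169)))/(438515 + 2474423) = (-1215214 + (5037 - 3887))/2912938 = (-1215214 + 1150)*(1/2912938) = -1214064*1/2912938 = -607032/1456469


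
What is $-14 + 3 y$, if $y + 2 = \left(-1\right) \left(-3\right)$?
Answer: $-11$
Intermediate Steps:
$y = 1$ ($y = -2 - -3 = -2 + 3 = 1$)
$-14 + 3 y = -14 + 3 \cdot 1 = -14 + 3 = -11$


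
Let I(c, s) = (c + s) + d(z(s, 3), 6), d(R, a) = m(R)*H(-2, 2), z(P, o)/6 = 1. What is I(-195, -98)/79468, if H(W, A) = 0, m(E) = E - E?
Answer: -293/79468 ≈ -0.0036870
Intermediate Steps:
z(P, o) = 6 (z(P, o) = 6*1 = 6)
m(E) = 0
d(R, a) = 0 (d(R, a) = 0*0 = 0)
I(c, s) = c + s (I(c, s) = (c + s) + 0 = c + s)
I(-195, -98)/79468 = (-195 - 98)/79468 = -293*1/79468 = -293/79468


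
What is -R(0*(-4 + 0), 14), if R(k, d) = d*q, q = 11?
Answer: -154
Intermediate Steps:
R(k, d) = 11*d (R(k, d) = d*11 = 11*d)
-R(0*(-4 + 0), 14) = -11*14 = -1*154 = -154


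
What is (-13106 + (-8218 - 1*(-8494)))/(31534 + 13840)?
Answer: -6415/22687 ≈ -0.28276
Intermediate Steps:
(-13106 + (-8218 - 1*(-8494)))/(31534 + 13840) = (-13106 + (-8218 + 8494))/45374 = (-13106 + 276)*(1/45374) = -12830*1/45374 = -6415/22687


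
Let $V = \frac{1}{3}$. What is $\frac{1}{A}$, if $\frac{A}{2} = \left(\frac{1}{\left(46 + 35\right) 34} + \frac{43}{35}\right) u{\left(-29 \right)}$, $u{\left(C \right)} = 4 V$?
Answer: $\frac{144585}{473828} \approx 0.30514$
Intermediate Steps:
$V = \frac{1}{3} \approx 0.33333$
$u{\left(C \right)} = \frac{4}{3}$ ($u{\left(C \right)} = 4 \cdot \frac{1}{3} = \frac{4}{3}$)
$A = \frac{473828}{144585}$ ($A = 2 \left(\frac{1}{\left(46 + 35\right) 34} + \frac{43}{35}\right) \frac{4}{3} = 2 \left(\frac{1}{81} \cdot \frac{1}{34} + 43 \cdot \frac{1}{35}\right) \frac{4}{3} = 2 \left(\frac{1}{81} \cdot \frac{1}{34} + \frac{43}{35}\right) \frac{4}{3} = 2 \left(\frac{1}{2754} + \frac{43}{35}\right) \frac{4}{3} = 2 \cdot \frac{118457}{96390} \cdot \frac{4}{3} = 2 \cdot \frac{236914}{144585} = \frac{473828}{144585} \approx 3.2772$)
$\frac{1}{A} = \frac{1}{\frac{473828}{144585}} = \frac{144585}{473828}$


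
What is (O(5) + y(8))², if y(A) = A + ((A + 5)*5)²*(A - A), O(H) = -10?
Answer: 4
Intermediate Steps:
y(A) = A (y(A) = A + ((5 + A)*5)²*0 = A + (25 + 5*A)²*0 = A + 0 = A)
(O(5) + y(8))² = (-10 + 8)² = (-2)² = 4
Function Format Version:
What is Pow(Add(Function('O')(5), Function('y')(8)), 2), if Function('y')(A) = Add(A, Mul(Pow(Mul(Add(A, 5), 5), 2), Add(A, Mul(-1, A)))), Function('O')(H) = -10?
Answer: 4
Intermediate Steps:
Function('y')(A) = A (Function('y')(A) = Add(A, Mul(Pow(Mul(Add(5, A), 5), 2), 0)) = Add(A, Mul(Pow(Add(25, Mul(5, A)), 2), 0)) = Add(A, 0) = A)
Pow(Add(Function('O')(5), Function('y')(8)), 2) = Pow(Add(-10, 8), 2) = Pow(-2, 2) = 4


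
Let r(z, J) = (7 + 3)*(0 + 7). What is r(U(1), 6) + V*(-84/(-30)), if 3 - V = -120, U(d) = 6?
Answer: 2072/5 ≈ 414.40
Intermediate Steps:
r(z, J) = 70 (r(z, J) = 10*7 = 70)
V = 123 (V = 3 - 1*(-120) = 3 + 120 = 123)
r(U(1), 6) + V*(-84/(-30)) = 70 + 123*(-84/(-30)) = 70 + 123*(-84*(-1/30)) = 70 + 123*(14/5) = 70 + 1722/5 = 2072/5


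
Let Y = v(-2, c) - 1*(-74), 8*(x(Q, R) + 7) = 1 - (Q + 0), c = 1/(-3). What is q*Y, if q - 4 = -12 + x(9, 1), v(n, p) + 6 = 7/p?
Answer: -752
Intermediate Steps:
c = -1/3 ≈ -0.33333
x(Q, R) = -55/8 - Q/8 (x(Q, R) = -7 + (1 - (Q + 0))/8 = -7 + (1 - Q)/8 = -7 + (1/8 - Q/8) = -55/8 - Q/8)
v(n, p) = -6 + 7/p
q = -16 (q = 4 + (-12 + (-55/8 - 1/8*9)) = 4 + (-12 + (-55/8 - 9/8)) = 4 + (-12 - 8) = 4 - 20 = -16)
Y = 47 (Y = (-6 + 7/(-1/3)) - 1*(-74) = (-6 + 7*(-3)) + 74 = (-6 - 21) + 74 = -27 + 74 = 47)
q*Y = -16*47 = -752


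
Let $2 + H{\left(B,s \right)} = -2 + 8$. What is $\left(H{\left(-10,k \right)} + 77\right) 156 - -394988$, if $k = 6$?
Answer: $407624$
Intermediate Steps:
$H{\left(B,s \right)} = 4$ ($H{\left(B,s \right)} = -2 + \left(-2 + 8\right) = -2 + 6 = 4$)
$\left(H{\left(-10,k \right)} + 77\right) 156 - -394988 = \left(4 + 77\right) 156 - -394988 = 81 \cdot 156 + 394988 = 12636 + 394988 = 407624$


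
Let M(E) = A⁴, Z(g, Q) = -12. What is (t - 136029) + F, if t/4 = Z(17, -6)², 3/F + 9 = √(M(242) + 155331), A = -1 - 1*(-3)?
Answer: -21031245471/155266 + 3*√155347/155266 ≈ -1.3545e+5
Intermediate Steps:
A = 2 (A = -1 + 3 = 2)
M(E) = 16 (M(E) = 2⁴ = 16)
F = 3/(-9 + √155347) (F = 3/(-9 + √(16 + 155331)) = 3/(-9 + √155347) ≈ 0.0077894)
t = 576 (t = 4*(-12)² = 4*144 = 576)
(t - 136029) + F = (576 - 136029) + (27/155266 + 3*√155347/155266) = -135453 + (27/155266 + 3*√155347/155266) = -21031245471/155266 + 3*√155347/155266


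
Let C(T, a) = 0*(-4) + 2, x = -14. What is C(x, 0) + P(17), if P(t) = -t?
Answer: -15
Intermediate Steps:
C(T, a) = 2 (C(T, a) = 0 + 2 = 2)
C(x, 0) + P(17) = 2 - 1*17 = 2 - 17 = -15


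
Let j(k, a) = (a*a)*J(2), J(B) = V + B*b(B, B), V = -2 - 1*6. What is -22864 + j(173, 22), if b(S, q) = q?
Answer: -24800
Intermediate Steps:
V = -8 (V = -2 - 6 = -8)
J(B) = -8 + B² (J(B) = -8 + B*B = -8 + B²)
j(k, a) = -4*a² (j(k, a) = (a*a)*(-8 + 2²) = a²*(-8 + 4) = a²*(-4) = -4*a²)
-22864 + j(173, 22) = -22864 - 4*22² = -22864 - 4*484 = -22864 - 1936 = -24800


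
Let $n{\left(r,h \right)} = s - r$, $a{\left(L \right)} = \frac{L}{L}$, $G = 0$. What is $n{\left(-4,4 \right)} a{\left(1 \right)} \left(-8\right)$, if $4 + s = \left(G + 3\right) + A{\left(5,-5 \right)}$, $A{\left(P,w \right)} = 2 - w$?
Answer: $-80$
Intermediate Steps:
$a{\left(L \right)} = 1$
$s = 6$ ($s = -4 + \left(\left(0 + 3\right) + \left(2 - -5\right)\right) = -4 + \left(3 + \left(2 + 5\right)\right) = -4 + \left(3 + 7\right) = -4 + 10 = 6$)
$n{\left(r,h \right)} = 6 - r$
$n{\left(-4,4 \right)} a{\left(1 \right)} \left(-8\right) = \left(6 - -4\right) 1 \left(-8\right) = \left(6 + 4\right) 1 \left(-8\right) = 10 \cdot 1 \left(-8\right) = 10 \left(-8\right) = -80$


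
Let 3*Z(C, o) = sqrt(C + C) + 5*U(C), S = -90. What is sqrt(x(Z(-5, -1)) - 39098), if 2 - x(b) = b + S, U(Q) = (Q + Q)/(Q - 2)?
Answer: sqrt(-17202696 - 147*I*sqrt(10))/21 ≈ 0.0026685 - 197.51*I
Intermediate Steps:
U(Q) = 2*Q/(-2 + Q) (U(Q) = (2*Q)/(-2 + Q) = 2*Q/(-2 + Q))
Z(C, o) = sqrt(2)*sqrt(C)/3 + 10*C/(3*(-2 + C)) (Z(C, o) = (sqrt(C + C) + 5*(2*C/(-2 + C)))/3 = (sqrt(2*C) + 10*C/(-2 + C))/3 = (sqrt(2)*sqrt(C) + 10*C/(-2 + C))/3 = sqrt(2)*sqrt(C)/3 + 10*C/(3*(-2 + C)))
x(b) = 92 - b (x(b) = 2 - (b - 90) = 2 - (-90 + b) = 2 + (90 - b) = 92 - b)
sqrt(x(Z(-5, -1)) - 39098) = sqrt((92 - (10*(-5) + sqrt(2)*sqrt(-5)*(-2 - 5))/(3*(-2 - 5))) - 39098) = sqrt((92 - (-50 + sqrt(2)*(I*sqrt(5))*(-7))/(3*(-7))) - 39098) = sqrt((92 - (-1)*(-50 - 7*I*sqrt(10))/(3*7)) - 39098) = sqrt((92 - (50/21 + I*sqrt(10)/3)) - 39098) = sqrt((92 + (-50/21 - I*sqrt(10)/3)) - 39098) = sqrt((1882/21 - I*sqrt(10)/3) - 39098) = sqrt(-819176/21 - I*sqrt(10)/3)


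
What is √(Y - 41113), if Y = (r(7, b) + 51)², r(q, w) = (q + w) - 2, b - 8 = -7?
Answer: 2*I*√9466 ≈ 194.59*I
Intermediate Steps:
b = 1 (b = 8 - 7 = 1)
r(q, w) = -2 + q + w
Y = 3249 (Y = ((-2 + 7 + 1) + 51)² = (6 + 51)² = 57² = 3249)
√(Y - 41113) = √(3249 - 41113) = √(-37864) = 2*I*√9466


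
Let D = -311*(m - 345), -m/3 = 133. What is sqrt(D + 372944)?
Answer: 2*sqrt(151082) ≈ 777.39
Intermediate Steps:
m = -399 (m = -3*133 = -399)
D = 231384 (D = -311*(-399 - 345) = -311*(-744) = 231384)
sqrt(D + 372944) = sqrt(231384 + 372944) = sqrt(604328) = 2*sqrt(151082)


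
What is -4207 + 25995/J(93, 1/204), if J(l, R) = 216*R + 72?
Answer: -1594393/414 ≈ -3851.2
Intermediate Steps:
J(l, R) = 72 + 216*R
-4207 + 25995/J(93, 1/204) = -4207 + 25995/(72 + 216/204) = -4207 + 25995/(72 + 216*(1/204)) = -4207 + 25995/(72 + 18/17) = -4207 + 25995/(1242/17) = -4207 + 25995*(17/1242) = -4207 + 147305/414 = -1594393/414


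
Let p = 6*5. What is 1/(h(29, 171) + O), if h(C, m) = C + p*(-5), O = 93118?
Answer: 1/92997 ≈ 1.0753e-5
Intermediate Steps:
p = 30
h(C, m) = -150 + C (h(C, m) = C + 30*(-5) = C - 150 = -150 + C)
1/(h(29, 171) + O) = 1/((-150 + 29) + 93118) = 1/(-121 + 93118) = 1/92997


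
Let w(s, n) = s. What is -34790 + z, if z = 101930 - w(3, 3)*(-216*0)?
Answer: 67140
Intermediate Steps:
z = 101930 (z = 101930 - 3*(-216*0) = 101930 - 3*0 = 101930 - 1*0 = 101930 + 0 = 101930)
-34790 + z = -34790 + 101930 = 67140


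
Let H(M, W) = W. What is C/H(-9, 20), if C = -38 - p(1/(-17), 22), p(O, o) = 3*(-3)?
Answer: -29/20 ≈ -1.4500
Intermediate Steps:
p(O, o) = -9
C = -29 (C = -38 - 1*(-9) = -38 + 9 = -29)
C/H(-9, 20) = -29/20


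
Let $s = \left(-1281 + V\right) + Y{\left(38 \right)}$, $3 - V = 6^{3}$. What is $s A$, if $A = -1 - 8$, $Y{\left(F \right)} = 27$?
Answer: $13203$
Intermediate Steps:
$V = -213$ ($V = 3 - 6^{3} = 3 - 216 = -213$)
$s = -1467$ ($s = \left(-1281 - 213\right) + 27 = -1494 + 27 = -1467$)
$A = -9$ ($A = -1 - 8 = -9$)
$s A = \left(-1467\right) \left(-9\right) = 13203$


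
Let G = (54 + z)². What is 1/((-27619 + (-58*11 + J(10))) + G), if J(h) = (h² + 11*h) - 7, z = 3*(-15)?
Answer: -1/27973 ≈ -3.5749e-5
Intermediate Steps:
z = -45
J(h) = -7 + h² + 11*h
G = 81 (G = (54 - 45)² = 9² = 81)
1/((-27619 + (-58*11 + J(10))) + G) = 1/((-27619 + (-58*11 + (-7 + 10² + 11*10))) + 81) = 1/((-27619 + (-638 + (-7 + 100 + 110))) + 81) = 1/((-27619 + (-638 + 203)) + 81) = 1/((-27619 - 435) + 81) = 1/(-28054 + 81) = 1/(-27973) = -1/27973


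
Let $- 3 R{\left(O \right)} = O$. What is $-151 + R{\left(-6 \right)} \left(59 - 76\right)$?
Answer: $-185$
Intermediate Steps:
$R{\left(O \right)} = - \frac{O}{3}$
$-151 + R{\left(-6 \right)} \left(59 - 76\right) = -151 + \left(- \frac{1}{3}\right) \left(-6\right) \left(59 - 76\right) = -151 + 2 \left(59 - 76\right) = -151 + 2 \left(-17\right) = -151 - 34 = -185$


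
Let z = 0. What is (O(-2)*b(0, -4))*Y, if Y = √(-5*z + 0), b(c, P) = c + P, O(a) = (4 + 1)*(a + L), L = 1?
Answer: 0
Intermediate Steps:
O(a) = 5 + 5*a (O(a) = (4 + 1)*(a + 1) = 5*(1 + a) = 5 + 5*a)
b(c, P) = P + c
Y = 0 (Y = √(-5*0 + 0) = √(0 + 0) = √0 = 0)
(O(-2)*b(0, -4))*Y = ((5 + 5*(-2))*(-4 + 0))*0 = ((5 - 10)*(-4))*0 = -5*(-4)*0 = 20*0 = 0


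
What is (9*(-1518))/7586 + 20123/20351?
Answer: -62691142/77191343 ≈ -0.81215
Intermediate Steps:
(9*(-1518))/7586 + 20123/20351 = -13662*1/7586 + 20123*(1/20351) = -6831/3793 + 20123/20351 = -62691142/77191343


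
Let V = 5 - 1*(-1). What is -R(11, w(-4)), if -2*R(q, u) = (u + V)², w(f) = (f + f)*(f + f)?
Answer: 2450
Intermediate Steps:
w(f) = 4*f² (w(f) = (2*f)*(2*f) = 4*f²)
V = 6 (V = 5 + 1 = 6)
R(q, u) = -(6 + u)²/2 (R(q, u) = -(u + 6)²/2 = -(6 + u)²/2)
-R(11, w(-4)) = -(-1)*(6 + 4*(-4)²)²/2 = -(-1)*(6 + 4*16)²/2 = -(-1)*(6 + 64)²/2 = -(-1)*70²/2 = -(-1)*4900/2 = -1*(-2450) = 2450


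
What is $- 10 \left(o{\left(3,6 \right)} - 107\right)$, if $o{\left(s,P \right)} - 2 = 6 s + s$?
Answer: $840$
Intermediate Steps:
$o{\left(s,P \right)} = 2 + 7 s$ ($o{\left(s,P \right)} = 2 + \left(6 s + s\right) = 2 + 7 s$)
$- 10 \left(o{\left(3,6 \right)} - 107\right) = - 10 \left(\left(2 + 7 \cdot 3\right) - 107\right) = - 10 \left(\left(2 + 21\right) - 107\right) = - 10 \left(23 - 107\right) = \left(-10\right) \left(-84\right) = 840$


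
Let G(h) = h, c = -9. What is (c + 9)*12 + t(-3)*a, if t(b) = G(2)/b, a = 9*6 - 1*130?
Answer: 152/3 ≈ 50.667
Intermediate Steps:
a = -76 (a = 54 - 130 = -76)
t(b) = 2/b
(c + 9)*12 + t(-3)*a = (-9 + 9)*12 + (2/(-3))*(-76) = 0*12 + (2*(-1/3))*(-76) = 0 - 2/3*(-76) = 0 + 152/3 = 152/3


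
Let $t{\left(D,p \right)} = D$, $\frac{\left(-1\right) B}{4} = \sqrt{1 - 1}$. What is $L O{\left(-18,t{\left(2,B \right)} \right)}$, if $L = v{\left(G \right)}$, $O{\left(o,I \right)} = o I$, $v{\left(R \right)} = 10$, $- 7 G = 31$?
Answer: $-360$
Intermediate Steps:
$G = - \frac{31}{7}$ ($G = \left(- \frac{1}{7}\right) 31 = - \frac{31}{7} \approx -4.4286$)
$B = 0$ ($B = - 4 \sqrt{1 - 1} = - 4 \sqrt{0} = \left(-4\right) 0 = 0$)
$O{\left(o,I \right)} = I o$
$L = 10$
$L O{\left(-18,t{\left(2,B \right)} \right)} = 10 \cdot 2 \left(-18\right) = 10 \left(-36\right) = -360$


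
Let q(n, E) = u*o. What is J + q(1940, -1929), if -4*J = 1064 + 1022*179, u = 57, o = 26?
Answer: -89037/2 ≈ -44519.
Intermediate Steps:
q(n, E) = 1482 (q(n, E) = 57*26 = 1482)
J = -92001/2 (J = -(1064 + 1022*179)/4 = -(1064 + 182938)/4 = -¼*184002 = -92001/2 ≈ -46001.)
J + q(1940, -1929) = -92001/2 + 1482 = -89037/2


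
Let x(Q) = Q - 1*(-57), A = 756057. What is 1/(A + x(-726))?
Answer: 1/755388 ≈ 1.3238e-6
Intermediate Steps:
x(Q) = 57 + Q (x(Q) = Q + 57 = 57 + Q)
1/(A + x(-726)) = 1/(756057 + (57 - 726)) = 1/(756057 - 669) = 1/755388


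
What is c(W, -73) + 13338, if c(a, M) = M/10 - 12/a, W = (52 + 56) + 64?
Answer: 5732171/430 ≈ 13331.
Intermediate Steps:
W = 172 (W = 108 + 64 = 172)
c(a, M) = -12/a + M/10 (c(a, M) = M*(⅒) - 12/a = M/10 - 12/a = -12/a + M/10)
c(W, -73) + 13338 = (-12/172 + (⅒)*(-73)) + 13338 = (-12*1/172 - 73/10) + 13338 = (-3/43 - 73/10) + 13338 = -3169/430 + 13338 = 5732171/430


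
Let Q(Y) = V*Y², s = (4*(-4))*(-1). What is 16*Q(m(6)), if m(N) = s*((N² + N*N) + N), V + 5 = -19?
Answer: -598081536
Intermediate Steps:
V = -24 (V = -5 - 19 = -24)
s = 16 (s = -16*(-1) = 16)
m(N) = 16*N + 32*N² (m(N) = 16*((N² + N*N) + N) = 16*((N² + N²) + N) = 16*(2*N² + N) = 16*(N + 2*N²) = 16*N + 32*N²)
Q(Y) = -24*Y²
16*Q(m(6)) = 16*(-24*9216*(1 + 2*6)²) = 16*(-24*9216*(1 + 12)²) = 16*(-24*(16*6*13)²) = 16*(-24*1248²) = 16*(-24*1557504) = 16*(-37380096) = -598081536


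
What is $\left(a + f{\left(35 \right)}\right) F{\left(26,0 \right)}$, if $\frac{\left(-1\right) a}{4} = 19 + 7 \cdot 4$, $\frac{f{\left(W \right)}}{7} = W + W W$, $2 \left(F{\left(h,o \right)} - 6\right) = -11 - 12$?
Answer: $-47476$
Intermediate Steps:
$F{\left(h,o \right)} = - \frac{11}{2}$ ($F{\left(h,o \right)} = 6 + \frac{-11 - 12}{2} = 6 + \frac{1}{2} \left(-23\right) = 6 - \frac{23}{2} = - \frac{11}{2}$)
$f{\left(W \right)} = 7 W + 7 W^{2}$ ($f{\left(W \right)} = 7 \left(W + W W\right) = 7 \left(W + W^{2}\right) = 7 W + 7 W^{2}$)
$a = -188$ ($a = - 4 \left(19 + 7 \cdot 4\right) = - 4 \left(19 + 28\right) = \left(-4\right) 47 = -188$)
$\left(a + f{\left(35 \right)}\right) F{\left(26,0 \right)} = \left(-188 + 7 \cdot 35 \left(1 + 35\right)\right) \left(- \frac{11}{2}\right) = \left(-188 + 7 \cdot 35 \cdot 36\right) \left(- \frac{11}{2}\right) = \left(-188 + 8820\right) \left(- \frac{11}{2}\right) = 8632 \left(- \frac{11}{2}\right) = -47476$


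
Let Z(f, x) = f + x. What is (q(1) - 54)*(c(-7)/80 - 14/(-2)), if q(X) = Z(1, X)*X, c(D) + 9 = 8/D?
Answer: -50037/140 ≈ -357.41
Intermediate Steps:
c(D) = -9 + 8/D
q(X) = X*(1 + X) (q(X) = (1 + X)*X = X*(1 + X))
(q(1) - 54)*(c(-7)/80 - 14/(-2)) = (1*(1 + 1) - 54)*((-9 + 8/(-7))/80 - 14/(-2)) = (1*2 - 54)*((-9 + 8*(-⅐))*(1/80) - 14*(-½)) = (2 - 54)*((-9 - 8/7)*(1/80) + 7) = -52*(-71/7*1/80 + 7) = -52*(-71/560 + 7) = -52*3849/560 = -50037/140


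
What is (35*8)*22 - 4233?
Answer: 1927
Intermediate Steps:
(35*8)*22 - 4233 = 280*22 - 4233 = 6160 - 4233 = 1927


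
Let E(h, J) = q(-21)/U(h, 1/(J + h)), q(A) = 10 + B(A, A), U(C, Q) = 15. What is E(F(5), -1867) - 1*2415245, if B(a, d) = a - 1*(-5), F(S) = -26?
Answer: -12076227/5 ≈ -2.4152e+6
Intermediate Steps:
B(a, d) = 5 + a (B(a, d) = a + 5 = 5 + a)
q(A) = 15 + A (q(A) = 10 + (5 + A) = 15 + A)
E(h, J) = -⅖ (E(h, J) = (15 - 21)/15 = -6*1/15 = -⅖)
E(F(5), -1867) - 1*2415245 = -⅖ - 1*2415245 = -⅖ - 2415245 = -12076227/5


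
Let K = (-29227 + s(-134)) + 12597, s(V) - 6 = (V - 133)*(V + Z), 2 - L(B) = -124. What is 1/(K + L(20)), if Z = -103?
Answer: 1/46781 ≈ 2.1376e-5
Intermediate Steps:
L(B) = 126 (L(B) = 2 - 1*(-124) = 2 + 124 = 126)
s(V) = 6 + (-133 + V)*(-103 + V) (s(V) = 6 + (V - 133)*(V - 103) = 6 + (-133 + V)*(-103 + V))
K = 46655 (K = (-29227 + (13705 + (-134)² - 236*(-134))) + 12597 = (-29227 + (13705 + 17956 + 31624)) + 12597 = (-29227 + 63285) + 12597 = 34058 + 12597 = 46655)
1/(K + L(20)) = 1/(46655 + 126) = 1/46781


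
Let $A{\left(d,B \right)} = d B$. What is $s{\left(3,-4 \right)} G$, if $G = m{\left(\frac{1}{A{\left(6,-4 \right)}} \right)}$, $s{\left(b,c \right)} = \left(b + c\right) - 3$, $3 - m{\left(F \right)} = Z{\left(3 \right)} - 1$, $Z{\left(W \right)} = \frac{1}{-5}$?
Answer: $- \frac{84}{5} \approx -16.8$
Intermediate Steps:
$A{\left(d,B \right)} = B d$
$Z{\left(W \right)} = - \frac{1}{5}$
$m{\left(F \right)} = \frac{21}{5}$ ($m{\left(F \right)} = 3 - \left(- \frac{1}{5} - 1\right) = 3 - - \frac{6}{5} = 3 + \frac{6}{5} = \frac{21}{5}$)
$s{\left(b,c \right)} = -3 + b + c$
$G = \frac{21}{5} \approx 4.2$
$s{\left(3,-4 \right)} G = \left(-3 + 3 - 4\right) \frac{21}{5} = \left(-4\right) \frac{21}{5} = - \frac{84}{5}$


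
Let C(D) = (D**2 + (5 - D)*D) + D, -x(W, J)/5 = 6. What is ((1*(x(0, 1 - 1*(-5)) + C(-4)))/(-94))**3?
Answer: 19683/103823 ≈ 0.18958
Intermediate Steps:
x(W, J) = -30 (x(W, J) = -5*6 = -30)
C(D) = D + D**2 + D*(5 - D) (C(D) = (D**2 + D*(5 - D)) + D = D + D**2 + D*(5 - D))
((1*(x(0, 1 - 1*(-5)) + C(-4)))/(-94))**3 = ((1*(-30 + 6*(-4)))/(-94))**3 = ((1*(-30 - 24))*(-1/94))**3 = ((1*(-54))*(-1/94))**3 = (-54*(-1/94))**3 = (27/47)**3 = 19683/103823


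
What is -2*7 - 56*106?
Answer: -5950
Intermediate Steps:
-2*7 - 56*106 = -14 - 5936 = -5950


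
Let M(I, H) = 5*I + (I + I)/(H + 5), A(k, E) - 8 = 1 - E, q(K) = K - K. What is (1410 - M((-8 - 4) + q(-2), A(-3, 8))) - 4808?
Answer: -3334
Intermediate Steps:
q(K) = 0
A(k, E) = 9 - E (A(k, E) = 8 + (1 - E) = 9 - E)
M(I, H) = 5*I + 2*I/(5 + H) (M(I, H) = 5*I + (2*I)/(5 + H) = 5*I + 2*I/(5 + H))
(1410 - M((-8 - 4) + q(-2), A(-3, 8))) - 4808 = (1410 - ((-8 - 4) + 0)*(27 + 5*(9 - 1*8))/(5 + (9 - 1*8))) - 4808 = (1410 - (-12 + 0)*(27 + 5*(9 - 8))/(5 + (9 - 8))) - 4808 = (1410 - (-12)*(27 + 5*1)/(5 + 1)) - 4808 = (1410 - (-12)*(27 + 5)/6) - 4808 = (1410 - (-12)*32/6) - 4808 = (1410 - 1*(-64)) - 4808 = (1410 + 64) - 4808 = 1474 - 4808 = -3334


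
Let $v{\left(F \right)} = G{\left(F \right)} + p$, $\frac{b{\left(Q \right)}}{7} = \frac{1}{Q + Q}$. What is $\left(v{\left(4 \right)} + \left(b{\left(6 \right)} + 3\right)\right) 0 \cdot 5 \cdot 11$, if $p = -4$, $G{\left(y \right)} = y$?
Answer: $0$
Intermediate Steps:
$b{\left(Q \right)} = \frac{7}{2 Q}$ ($b{\left(Q \right)} = \frac{7}{Q + Q} = \frac{7}{2 Q}$)
$v{\left(F \right)} = -4 + F$ ($v{\left(F \right)} = F - 4 = -4 + F$)
$\left(v{\left(4 \right)} + \left(b{\left(6 \right)} + 3\right)\right) 0 \cdot 5 \cdot 11 = \left(\left(-4 + 4\right) + \left(\frac{7}{2 \cdot 6} + 3\right)\right) 0 \cdot 5 \cdot 11 = \left(0 + \left(\frac{7}{2} \cdot \frac{1}{6} + 3\right)\right) 0 \cdot 11 = \left(0 + \left(\frac{7}{12} + 3\right)\right) 0 \cdot 11 = \left(0 + \frac{43}{12}\right) 0 \cdot 11 = \frac{43}{12} \cdot 0 \cdot 11 = 0 \cdot 11 = 0$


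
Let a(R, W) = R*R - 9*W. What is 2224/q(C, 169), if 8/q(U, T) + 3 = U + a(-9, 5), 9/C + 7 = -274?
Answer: 2575392/281 ≈ 9165.1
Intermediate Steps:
C = -9/281 (C = 9/(-7 - 274) = 9/(-281) = 9*(-1/281) = -9/281 ≈ -0.032028)
a(R, W) = R² - 9*W
q(U, T) = 8/(33 + U) (q(U, T) = 8/(-3 + (U + ((-9)² - 9*5))) = 8/(-3 + (U + (81 - 45))) = 8/(-3 + (U + 36)) = 8/(-3 + (36 + U)) = 8/(33 + U))
2224/q(C, 169) = 2224/((8/(33 - 9/281))) = 2224/((8/(9264/281))) = 2224/((8*(281/9264))) = 2224/(281/1158) = 2224*(1158/281) = 2575392/281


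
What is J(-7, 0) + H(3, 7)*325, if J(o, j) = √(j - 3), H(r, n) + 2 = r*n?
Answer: 6175 + I*√3 ≈ 6175.0 + 1.732*I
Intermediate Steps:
H(r, n) = -2 + n*r (H(r, n) = -2 + r*n = -2 + n*r)
J(o, j) = √(-3 + j)
J(-7, 0) + H(3, 7)*325 = √(-3 + 0) + (-2 + 7*3)*325 = √(-3) + (-2 + 21)*325 = I*√3 + 19*325 = I*√3 + 6175 = 6175 + I*√3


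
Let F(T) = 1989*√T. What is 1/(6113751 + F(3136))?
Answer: 1/6225135 ≈ 1.6064e-7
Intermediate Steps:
1/(6113751 + F(3136)) = 1/(6113751 + 1989*√3136) = 1/(6113751 + 1989*56) = 1/(6113751 + 111384) = 1/6225135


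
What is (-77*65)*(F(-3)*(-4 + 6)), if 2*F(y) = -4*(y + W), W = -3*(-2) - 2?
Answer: 20020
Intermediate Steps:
W = 4 (W = 6 - 2 = 4)
F(y) = -8 - 2*y (F(y) = (-4*(y + 4))/2 = (-4*(4 + y))/2 = (-16 - 4*y)/2 = -8 - 2*y)
(-77*65)*(F(-3)*(-4 + 6)) = (-77*65)*((-8 - 2*(-3))*(-4 + 6)) = -5005*(-8 + 6)*2 = -(-10010)*2 = -5005*(-4) = 20020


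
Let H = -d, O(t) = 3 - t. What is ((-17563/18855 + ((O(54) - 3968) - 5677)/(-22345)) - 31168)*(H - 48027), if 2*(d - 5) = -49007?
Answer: 123588196823131687/168525990 ≈ 7.3335e+8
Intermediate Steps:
d = -48997/2 (d = 5 + (½)*(-49007) = 5 - 49007/2 = -48997/2 ≈ -24499.)
H = 48997/2 (H = -1*(-48997/2) = 48997/2 ≈ 24499.)
((-17563/18855 + ((O(54) - 3968) - 5677)/(-22345)) - 31168)*(H - 48027) = ((-17563/18855 + (((3 - 1*54) - 3968) - 5677)/(-22345)) - 31168)*(48997/2 - 48027) = ((-17563*1/18855 + (((3 - 54) - 3968) - 5677)*(-1/22345)) - 31168)*(-47057/2) = ((-17563/18855 + ((-51 - 3968) - 5677)*(-1/22345)) - 31168)*(-47057/2) = ((-17563/18855 + (-4019 - 5677)*(-1/22345)) - 31168)*(-47057/2) = ((-17563/18855 - 9696*(-1/22345)) - 31168)*(-47057/2) = ((-17563/18855 + 9696/22345) - 31168)*(-47057/2) = (-41925431/84262995 - 31168)*(-47057/2) = -2626350953591/84262995*(-47057/2) = 123588196823131687/168525990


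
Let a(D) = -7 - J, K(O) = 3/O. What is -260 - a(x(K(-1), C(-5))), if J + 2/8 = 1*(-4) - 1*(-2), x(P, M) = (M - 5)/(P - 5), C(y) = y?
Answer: -1021/4 ≈ -255.25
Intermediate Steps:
x(P, M) = (-5 + M)/(-5 + P)
J = -9/4 (J = -¼ + (1*(-4) - 1*(-2)) = -¼ + (-4 + 2) = -¼ - 2 = -9/4 ≈ -2.2500)
a(D) = -19/4 (a(D) = -7 - 1*(-9/4) = -7 + 9/4 = -19/4)
-260 - a(x(K(-1), C(-5))) = -260 - 1*(-19/4) = -260 + 19/4 = -1021/4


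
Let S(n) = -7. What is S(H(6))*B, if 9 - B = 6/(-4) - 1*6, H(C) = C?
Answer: -231/2 ≈ -115.50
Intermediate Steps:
B = 33/2 (B = 9 - (6/(-4) - 1*6) = 9 - (6*(-1/4) - 6) = 9 - (-3/2 - 6) = 9 - 1*(-15/2) = 9 + 15/2 = 33/2 ≈ 16.500)
S(H(6))*B = -7*33/2 = -231/2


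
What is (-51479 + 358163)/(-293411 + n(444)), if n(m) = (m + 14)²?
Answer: -306684/83647 ≈ -3.6664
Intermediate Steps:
n(m) = (14 + m)²
(-51479 + 358163)/(-293411 + n(444)) = (-51479 + 358163)/(-293411 + (14 + 444)²) = 306684/(-293411 + 458²) = 306684/(-293411 + 209764) = 306684/(-83647) = 306684*(-1/83647) = -306684/83647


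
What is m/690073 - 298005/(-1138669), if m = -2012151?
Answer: -2085528762654/785764732837 ≈ -2.6541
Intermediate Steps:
m/690073 - 298005/(-1138669) = -2012151/690073 - 298005/(-1138669) = -2012151*1/690073 - 298005*(-1/1138669) = -2012151/690073 + 298005/1138669 = -2085528762654/785764732837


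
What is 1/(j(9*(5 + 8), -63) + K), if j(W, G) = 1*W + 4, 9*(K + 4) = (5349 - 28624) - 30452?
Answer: -3/17558 ≈ -0.00017086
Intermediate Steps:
K = -17921/3 (K = -4 + ((5349 - 28624) - 30452)/9 = -4 + (-23275 - 30452)/9 = -4 + (1/9)*(-53727) = -4 - 17909/3 = -17921/3 ≈ -5973.7)
j(W, G) = 4 + W (j(W, G) = W + 4 = 4 + W)
1/(j(9*(5 + 8), -63) + K) = 1/((4 + 9*(5 + 8)) - 17921/3) = 1/((4 + 9*13) - 17921/3) = 1/((4 + 117) - 17921/3) = 1/(121 - 17921/3) = 1/(-17558/3) = -3/17558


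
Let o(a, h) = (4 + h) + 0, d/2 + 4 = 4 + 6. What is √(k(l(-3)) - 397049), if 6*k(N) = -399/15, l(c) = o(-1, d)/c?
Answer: 11*I*√2953290/30 ≈ 630.12*I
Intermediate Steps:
d = 12 (d = -8 + 2*(4 + 6) = -8 + 2*10 = -8 + 20 = 12)
o(a, h) = 4 + h
l(c) = 16/c (l(c) = (4 + 12)/c = 16/c)
k(N) = -133/30 (k(N) = (-399/15)/6 = (-399*1/15)/6 = (⅙)*(-133/5) = -133/30)
√(k(l(-3)) - 397049) = √(-133/30 - 397049) = √(-11911603/30) = 11*I*√2953290/30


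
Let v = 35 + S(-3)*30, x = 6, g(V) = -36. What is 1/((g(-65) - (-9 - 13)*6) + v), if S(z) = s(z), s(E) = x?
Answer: 1/311 ≈ 0.0032154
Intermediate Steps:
s(E) = 6
S(z) = 6
v = 215 (v = 35 + 6*30 = 35 + 180 = 215)
1/((g(-65) - (-9 - 13)*6) + v) = 1/((-36 - (-9 - 13)*6) + 215) = 1/((-36 - (-22)*6) + 215) = 1/((-36 - 1*(-132)) + 215) = 1/((-36 + 132) + 215) = 1/(96 + 215) = 1/311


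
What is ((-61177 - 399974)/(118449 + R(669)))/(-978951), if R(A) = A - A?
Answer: 51239/12883974111 ≈ 3.9770e-6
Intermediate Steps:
R(A) = 0
((-61177 - 399974)/(118449 + R(669)))/(-978951) = ((-61177 - 399974)/(118449 + 0))/(-978951) = -461151/118449*(-1/978951) = -461151*1/118449*(-1/978951) = -51239/13161*(-1/978951) = 51239/12883974111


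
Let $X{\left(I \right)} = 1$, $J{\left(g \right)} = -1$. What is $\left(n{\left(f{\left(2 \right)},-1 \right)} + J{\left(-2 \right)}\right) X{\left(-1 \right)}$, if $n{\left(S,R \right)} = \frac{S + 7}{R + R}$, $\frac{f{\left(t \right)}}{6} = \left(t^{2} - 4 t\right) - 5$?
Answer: $\frac{45}{2} \approx 22.5$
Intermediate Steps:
$f{\left(t \right)} = -30 - 24 t + 6 t^{2}$ ($f{\left(t \right)} = 6 \left(\left(t^{2} - 4 t\right) - 5\right) = 6 \left(-5 + t^{2} - 4 t\right) = -30 - 24 t + 6 t^{2}$)
$n{\left(S,R \right)} = \frac{7 + S}{2 R}$
$\left(n{\left(f{\left(2 \right)},-1 \right)} + J{\left(-2 \right)}\right) X{\left(-1 \right)} = \left(\frac{7 - \left(78 - 24\right)}{2 \left(-1\right)} - 1\right) 1 = \left(\frac{1}{2} \left(-1\right) \left(7 - 54\right) - 1\right) 1 = \left(\frac{1}{2} \left(-1\right) \left(-47\right) - 1\right) 1 = \left(\frac{47}{2} - 1\right) 1 = \frac{45}{2} \cdot 1 = \frac{45}{2}$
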